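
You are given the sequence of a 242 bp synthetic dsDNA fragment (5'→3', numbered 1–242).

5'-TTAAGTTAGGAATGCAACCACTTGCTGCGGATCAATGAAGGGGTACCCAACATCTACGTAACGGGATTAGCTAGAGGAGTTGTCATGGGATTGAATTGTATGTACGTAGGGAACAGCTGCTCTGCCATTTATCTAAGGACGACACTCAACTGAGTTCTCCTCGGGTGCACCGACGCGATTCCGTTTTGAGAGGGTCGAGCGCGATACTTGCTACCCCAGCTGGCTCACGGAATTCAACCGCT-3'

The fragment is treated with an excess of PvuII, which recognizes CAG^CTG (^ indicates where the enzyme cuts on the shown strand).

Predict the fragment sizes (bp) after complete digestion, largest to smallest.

116, 103, 23 bp

PvuII sites (CAGCTG) start at positions 114, 217.
PvuII cuts after base 3 of each site, so after positions 116, 219.
Linear molecule, 2 cuts → 3 fragments:
  1–116 → 116 bp
  117–219 → 103 bp
  220–242 → 23 bp
Sorted largest to smallest: 116, 103, 23 bp.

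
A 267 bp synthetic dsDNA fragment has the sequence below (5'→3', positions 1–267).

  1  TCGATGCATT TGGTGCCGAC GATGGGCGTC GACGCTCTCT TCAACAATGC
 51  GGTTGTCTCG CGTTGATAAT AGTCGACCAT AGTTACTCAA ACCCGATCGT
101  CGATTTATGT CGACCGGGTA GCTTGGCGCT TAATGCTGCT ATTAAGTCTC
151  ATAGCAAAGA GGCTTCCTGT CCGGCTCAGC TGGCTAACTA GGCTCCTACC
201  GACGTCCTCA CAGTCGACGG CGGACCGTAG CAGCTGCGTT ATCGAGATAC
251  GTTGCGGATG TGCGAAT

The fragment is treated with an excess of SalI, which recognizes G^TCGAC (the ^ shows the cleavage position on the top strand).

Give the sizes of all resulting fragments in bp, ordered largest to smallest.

104, 54, 44, 37, 28 bp

SalI sites (GTCGAC) start at positions 28, 72, 109, 213.
SalI cuts after the first base of each site, so after positions 28, 72, 109, 213.
Linear molecule, 4 cuts → 5 fragments:
  1–28 → 28 bp
  29–72 → 44 bp
  73–109 → 37 bp
  110–213 → 104 bp
  214–267 → 54 bp
Sorted largest to smallest: 104, 54, 44, 37, 28 bp.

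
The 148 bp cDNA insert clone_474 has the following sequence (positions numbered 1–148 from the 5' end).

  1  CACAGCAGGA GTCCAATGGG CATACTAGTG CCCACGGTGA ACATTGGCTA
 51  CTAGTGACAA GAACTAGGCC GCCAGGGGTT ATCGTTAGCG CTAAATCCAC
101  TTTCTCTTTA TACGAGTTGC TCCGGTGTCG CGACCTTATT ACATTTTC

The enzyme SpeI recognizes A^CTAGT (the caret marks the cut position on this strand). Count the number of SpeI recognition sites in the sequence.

2

ACTAGT occurs starting at positions 24, 50.
SpeI cuts at 2 sites.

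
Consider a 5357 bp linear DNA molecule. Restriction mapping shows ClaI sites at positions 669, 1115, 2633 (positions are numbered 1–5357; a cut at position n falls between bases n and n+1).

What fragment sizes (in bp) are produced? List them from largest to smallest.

2724, 1518, 669, 446 bp

Linear molecule, 3 cuts → 4 fragments:
  669 − 0 = 669 bp
  1115 − 669 = 446 bp
  2633 − 1115 = 1518 bp
  5357 − 2633 = 2724 bp
Sorted largest to smallest: 2724, 1518, 669, 446 bp.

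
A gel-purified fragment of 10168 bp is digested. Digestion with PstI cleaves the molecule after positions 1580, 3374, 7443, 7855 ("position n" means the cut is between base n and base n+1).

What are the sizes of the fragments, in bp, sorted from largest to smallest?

Linear molecule, 4 cuts → 5 fragments:
  1580 − 0 = 1580 bp
  3374 − 1580 = 1794 bp
  7443 − 3374 = 4069 bp
  7855 − 7443 = 412 bp
  10168 − 7855 = 2313 bp
Sorted largest to smallest: 4069, 2313, 1794, 1580, 412 bp.

4069, 2313, 1794, 1580, 412 bp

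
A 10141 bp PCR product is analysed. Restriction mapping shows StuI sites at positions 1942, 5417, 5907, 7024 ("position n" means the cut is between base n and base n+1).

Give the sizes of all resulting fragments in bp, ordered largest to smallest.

3475, 3117, 1942, 1117, 490 bp

Linear molecule, 4 cuts → 5 fragments:
  1942 − 0 = 1942 bp
  5417 − 1942 = 3475 bp
  5907 − 5417 = 490 bp
  7024 − 5907 = 1117 bp
  10141 − 7024 = 3117 bp
Sorted largest to smallest: 3475, 3117, 1942, 1117, 490 bp.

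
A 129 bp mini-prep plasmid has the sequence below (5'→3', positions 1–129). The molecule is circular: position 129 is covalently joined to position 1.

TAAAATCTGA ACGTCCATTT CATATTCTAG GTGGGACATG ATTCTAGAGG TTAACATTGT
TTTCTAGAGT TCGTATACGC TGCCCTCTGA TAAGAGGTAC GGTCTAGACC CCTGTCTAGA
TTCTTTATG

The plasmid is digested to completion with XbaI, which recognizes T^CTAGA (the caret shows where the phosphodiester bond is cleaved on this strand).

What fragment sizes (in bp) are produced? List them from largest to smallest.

XbaI sites (TCTAGA) start at positions 43, 63, 103, 115.
XbaI cuts after the first base of each site, so after positions 43, 63, 103, 115.
Circular molecule, 4 cuts → 4 fragments:
  44–63 → 20 bp
  64–103 → 40 bp
  104–115 → 12 bp
  116–129 then 1–43 → 14 + 43 = 57 bp
Sorted largest to smallest: 57, 40, 20, 12 bp.

57, 40, 20, 12 bp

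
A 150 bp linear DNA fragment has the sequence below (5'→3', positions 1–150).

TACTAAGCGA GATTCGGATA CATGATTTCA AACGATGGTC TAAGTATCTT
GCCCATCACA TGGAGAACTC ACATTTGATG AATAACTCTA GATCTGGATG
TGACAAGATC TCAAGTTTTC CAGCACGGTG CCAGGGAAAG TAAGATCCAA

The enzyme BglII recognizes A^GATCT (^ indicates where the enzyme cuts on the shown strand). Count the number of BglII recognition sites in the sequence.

AGATCT occurs starting at positions 90, 106.
BglII cuts at 2 sites.

2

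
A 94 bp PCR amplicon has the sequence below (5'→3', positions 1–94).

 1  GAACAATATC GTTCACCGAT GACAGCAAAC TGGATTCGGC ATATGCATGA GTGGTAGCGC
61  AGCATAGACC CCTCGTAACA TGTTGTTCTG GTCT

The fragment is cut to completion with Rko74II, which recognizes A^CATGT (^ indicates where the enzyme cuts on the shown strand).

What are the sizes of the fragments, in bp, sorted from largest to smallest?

78, 16 bp

The Rko74II site (ACATGT) starts at position 78.
Rko74II cuts after the first base of each site, so after position 78.
Linear molecule, 1 cut → 2 fragments:
  1–78 → 78 bp
  79–94 → 16 bp
Sorted largest to smallest: 78, 16 bp.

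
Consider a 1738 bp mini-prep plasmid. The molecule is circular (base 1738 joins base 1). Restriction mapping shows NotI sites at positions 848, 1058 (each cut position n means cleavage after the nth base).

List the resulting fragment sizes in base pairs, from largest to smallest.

1528, 210 bp

Circular molecule, 2 cuts → 2 fragments:
  1058 − 848 = 210 bp
  wrap: 1738 − 1058 + 848 = 1528 bp
Sorted largest to smallest: 1528, 210 bp.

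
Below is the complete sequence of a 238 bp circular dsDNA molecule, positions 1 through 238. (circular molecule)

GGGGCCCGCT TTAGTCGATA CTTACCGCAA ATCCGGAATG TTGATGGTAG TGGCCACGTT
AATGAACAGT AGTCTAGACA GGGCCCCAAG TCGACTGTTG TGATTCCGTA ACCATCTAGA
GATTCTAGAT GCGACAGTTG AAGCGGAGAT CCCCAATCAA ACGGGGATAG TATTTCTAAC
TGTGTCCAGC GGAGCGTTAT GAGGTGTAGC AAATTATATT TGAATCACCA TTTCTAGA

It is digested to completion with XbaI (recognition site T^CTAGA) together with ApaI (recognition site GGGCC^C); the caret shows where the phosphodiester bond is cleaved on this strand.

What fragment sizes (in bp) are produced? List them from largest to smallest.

109, 67, 30, 12, 11, 9 bp

XbaI sites (TCTAGA) start at positions 73, 115, 124, 233.
XbaI cuts after the first base of each site, so after positions 73, 115, 124, 233.
ApaI sites (GGGCCC) start at positions 2, 81.
ApaI cuts after base 5 of each site (before the last base), so after positions 6, 85.
Combined cut positions: 6, 73, 85, 115, 124, 233.
Circular molecule, 6 cuts → 6 fragments:
  7–73 → 67 bp
  74–85 → 12 bp
  86–115 → 30 bp
  116–124 → 9 bp
  125–233 → 109 bp
  234–238 then 1–6 → 5 + 6 = 11 bp
Sorted largest to smallest: 109, 67, 30, 12, 11, 9 bp.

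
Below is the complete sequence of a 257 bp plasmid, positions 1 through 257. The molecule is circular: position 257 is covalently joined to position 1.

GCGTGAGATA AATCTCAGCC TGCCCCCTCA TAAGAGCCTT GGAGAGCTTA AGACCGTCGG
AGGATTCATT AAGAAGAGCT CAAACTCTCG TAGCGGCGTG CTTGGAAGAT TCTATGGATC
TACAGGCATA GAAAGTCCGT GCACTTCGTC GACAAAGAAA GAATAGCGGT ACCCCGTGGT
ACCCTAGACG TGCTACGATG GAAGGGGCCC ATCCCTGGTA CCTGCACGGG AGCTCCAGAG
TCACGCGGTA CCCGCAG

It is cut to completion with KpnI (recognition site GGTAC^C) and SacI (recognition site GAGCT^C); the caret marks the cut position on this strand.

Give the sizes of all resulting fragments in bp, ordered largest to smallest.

92, 86, 39, 17, 13, 10 bp

KpnI sites (GGTACC) start at positions 168, 178, 217, 247.
KpnI cuts after base 5 of each site (before the last base), so after positions 172, 182, 221, 251.
SacI sites (GAGCTC) start at positions 76, 230.
SacI cuts after base 5 of each site (before the last base), so after positions 80, 234.
Combined cut positions: 80, 172, 182, 221, 234, 251.
Circular molecule, 6 cuts → 6 fragments:
  81–172 → 92 bp
  173–182 → 10 bp
  183–221 → 39 bp
  222–234 → 13 bp
  235–251 → 17 bp
  252–257 then 1–80 → 6 + 80 = 86 bp
Sorted largest to smallest: 92, 86, 39, 17, 13, 10 bp.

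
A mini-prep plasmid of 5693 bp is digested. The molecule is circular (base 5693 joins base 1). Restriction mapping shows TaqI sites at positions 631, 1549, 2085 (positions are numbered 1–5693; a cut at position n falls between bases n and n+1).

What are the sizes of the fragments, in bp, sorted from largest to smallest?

4239, 918, 536 bp

Circular molecule, 3 cuts → 3 fragments:
  1549 − 631 = 918 bp
  2085 − 1549 = 536 bp
  wrap: 5693 − 2085 + 631 = 4239 bp
Sorted largest to smallest: 4239, 918, 536 bp.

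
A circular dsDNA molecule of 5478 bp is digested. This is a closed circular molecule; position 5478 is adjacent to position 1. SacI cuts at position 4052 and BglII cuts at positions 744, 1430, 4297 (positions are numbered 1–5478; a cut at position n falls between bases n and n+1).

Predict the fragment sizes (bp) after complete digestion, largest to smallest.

Combined cut positions (sorted): 744, 1430, 4052, 4297.
Circular molecule, 4 cuts → 4 fragments:
  1430 − 744 = 686 bp
  4052 − 1430 = 2622 bp
  4297 − 4052 = 245 bp
  wrap: 5478 − 4297 + 744 = 1925 bp
Sorted largest to smallest: 2622, 1925, 686, 245 bp.

2622, 1925, 686, 245 bp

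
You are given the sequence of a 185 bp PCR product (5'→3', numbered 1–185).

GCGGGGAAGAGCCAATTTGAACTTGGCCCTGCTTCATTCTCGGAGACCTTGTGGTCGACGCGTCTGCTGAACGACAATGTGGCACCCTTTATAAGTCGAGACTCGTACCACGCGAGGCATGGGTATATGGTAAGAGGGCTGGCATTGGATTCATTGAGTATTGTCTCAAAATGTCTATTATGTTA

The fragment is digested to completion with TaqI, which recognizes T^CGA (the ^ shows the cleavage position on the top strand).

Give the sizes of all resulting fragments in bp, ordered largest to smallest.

TaqI sites (TCGA) start at positions 55, 96.
TaqI cuts after the first base of each site, so after positions 55, 96.
Linear molecule, 2 cuts → 3 fragments:
  1–55 → 55 bp
  56–96 → 41 bp
  97–185 → 89 bp
Sorted largest to smallest: 89, 55, 41 bp.

89, 55, 41 bp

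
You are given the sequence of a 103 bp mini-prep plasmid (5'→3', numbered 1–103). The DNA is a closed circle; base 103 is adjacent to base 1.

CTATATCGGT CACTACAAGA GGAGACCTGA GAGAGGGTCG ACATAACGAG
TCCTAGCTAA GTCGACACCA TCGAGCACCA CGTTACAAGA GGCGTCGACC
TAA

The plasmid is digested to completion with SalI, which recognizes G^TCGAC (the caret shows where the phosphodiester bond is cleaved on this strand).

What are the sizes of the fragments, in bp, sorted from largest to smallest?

46, 33, 24 bp

SalI sites (GTCGAC) start at positions 37, 61, 94.
SalI cuts after the first base of each site, so after positions 37, 61, 94.
Circular molecule, 3 cuts → 3 fragments:
  38–61 → 24 bp
  62–94 → 33 bp
  95–103 then 1–37 → 9 + 37 = 46 bp
Sorted largest to smallest: 46, 33, 24 bp.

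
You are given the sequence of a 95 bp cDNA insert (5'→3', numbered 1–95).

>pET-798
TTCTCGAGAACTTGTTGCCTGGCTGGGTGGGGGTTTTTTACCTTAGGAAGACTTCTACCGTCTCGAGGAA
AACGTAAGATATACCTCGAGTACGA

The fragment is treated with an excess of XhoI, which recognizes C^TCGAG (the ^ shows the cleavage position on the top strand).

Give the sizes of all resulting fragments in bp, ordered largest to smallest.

59, 23, 10, 3 bp

XhoI sites (CTCGAG) start at positions 3, 62, 85.
XhoI cuts after the first base of each site, so after positions 3, 62, 85.
Linear molecule, 3 cuts → 4 fragments:
  1–3 → 3 bp
  4–62 → 59 bp
  63–85 → 23 bp
  86–95 → 10 bp
Sorted largest to smallest: 59, 23, 10, 3 bp.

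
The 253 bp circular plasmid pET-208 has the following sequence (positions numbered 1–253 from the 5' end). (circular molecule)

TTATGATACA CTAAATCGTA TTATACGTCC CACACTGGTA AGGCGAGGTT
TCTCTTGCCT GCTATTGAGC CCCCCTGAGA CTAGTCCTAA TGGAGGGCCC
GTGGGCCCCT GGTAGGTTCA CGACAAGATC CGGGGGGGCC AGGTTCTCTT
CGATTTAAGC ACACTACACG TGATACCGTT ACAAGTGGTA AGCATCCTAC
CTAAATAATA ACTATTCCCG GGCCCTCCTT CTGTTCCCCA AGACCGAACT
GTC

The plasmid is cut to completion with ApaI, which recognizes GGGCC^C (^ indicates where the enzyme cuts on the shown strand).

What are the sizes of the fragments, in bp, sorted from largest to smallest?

128, 117, 8 bp

ApaI sites (GGGCCC) start at positions 95, 103, 220.
ApaI cuts after base 5 of each site (before the last base), so after positions 99, 107, 224.
Circular molecule, 3 cuts → 3 fragments:
  100–107 → 8 bp
  108–224 → 117 bp
  225–253 then 1–99 → 29 + 99 = 128 bp
Sorted largest to smallest: 128, 117, 8 bp.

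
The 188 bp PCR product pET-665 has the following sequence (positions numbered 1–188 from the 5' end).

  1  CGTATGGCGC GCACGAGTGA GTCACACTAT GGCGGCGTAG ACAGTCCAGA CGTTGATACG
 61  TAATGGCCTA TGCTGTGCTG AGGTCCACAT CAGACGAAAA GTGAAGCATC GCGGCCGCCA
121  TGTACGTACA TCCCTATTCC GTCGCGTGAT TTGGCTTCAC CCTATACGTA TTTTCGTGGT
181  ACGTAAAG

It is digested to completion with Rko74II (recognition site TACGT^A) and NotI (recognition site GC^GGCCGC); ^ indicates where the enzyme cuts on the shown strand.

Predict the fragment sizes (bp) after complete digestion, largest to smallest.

Rko74II sites (TACGTA) start at positions 57, 123, 165, 180.
Rko74II cuts after base 5 of each site (before the last base), so after positions 61, 127, 169, 184.
The NotI site (GCGGCCGC) starts at position 111.
NotI cuts after base 2 of each site, so after position 112.
Combined cut positions: 61, 112, 127, 169, 184.
Linear molecule, 5 cuts → 6 fragments:
  1–61 → 61 bp
  62–112 → 51 bp
  113–127 → 15 bp
  128–169 → 42 bp
  170–184 → 15 bp
  185–188 → 4 bp
Sorted largest to smallest: 61, 51, 42, 15, 15, 4 bp.

61, 51, 42, 15, 15, 4 bp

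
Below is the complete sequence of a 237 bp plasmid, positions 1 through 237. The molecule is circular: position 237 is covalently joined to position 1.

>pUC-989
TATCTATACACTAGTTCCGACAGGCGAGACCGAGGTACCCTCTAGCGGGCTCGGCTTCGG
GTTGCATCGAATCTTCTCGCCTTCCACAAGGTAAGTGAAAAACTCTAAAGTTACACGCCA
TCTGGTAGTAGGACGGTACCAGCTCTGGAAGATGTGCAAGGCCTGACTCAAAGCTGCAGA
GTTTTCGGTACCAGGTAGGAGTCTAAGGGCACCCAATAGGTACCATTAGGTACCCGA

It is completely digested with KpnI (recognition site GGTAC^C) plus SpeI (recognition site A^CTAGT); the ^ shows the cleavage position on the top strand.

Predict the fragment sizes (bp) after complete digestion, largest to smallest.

101, 52, 32, 28, 14, 10 bp

KpnI sites (GGTACC) start at positions 34, 135, 187, 219, 229.
KpnI cuts after base 5 of each site (before the last base), so after positions 38, 139, 191, 223, 233.
The SpeI site (ACTAGT) starts at position 10.
SpeI cuts after the first base of each site, so after position 10.
Combined cut positions: 10, 38, 139, 191, 223, 233.
Circular molecule, 6 cuts → 6 fragments:
  11–38 → 28 bp
  39–139 → 101 bp
  140–191 → 52 bp
  192–223 → 32 bp
  224–233 → 10 bp
  234–237 then 1–10 → 4 + 10 = 14 bp
Sorted largest to smallest: 101, 52, 32, 28, 14, 10 bp.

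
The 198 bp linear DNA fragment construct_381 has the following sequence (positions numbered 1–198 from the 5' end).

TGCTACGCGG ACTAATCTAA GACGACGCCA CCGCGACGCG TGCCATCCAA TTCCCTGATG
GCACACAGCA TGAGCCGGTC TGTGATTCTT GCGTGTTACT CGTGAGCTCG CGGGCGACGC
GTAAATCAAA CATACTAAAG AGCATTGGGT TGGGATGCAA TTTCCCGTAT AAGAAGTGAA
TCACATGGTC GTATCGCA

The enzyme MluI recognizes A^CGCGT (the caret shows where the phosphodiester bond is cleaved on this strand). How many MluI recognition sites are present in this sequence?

2

ACGCGT occurs starting at positions 36, 117.
MluI cuts at 2 sites.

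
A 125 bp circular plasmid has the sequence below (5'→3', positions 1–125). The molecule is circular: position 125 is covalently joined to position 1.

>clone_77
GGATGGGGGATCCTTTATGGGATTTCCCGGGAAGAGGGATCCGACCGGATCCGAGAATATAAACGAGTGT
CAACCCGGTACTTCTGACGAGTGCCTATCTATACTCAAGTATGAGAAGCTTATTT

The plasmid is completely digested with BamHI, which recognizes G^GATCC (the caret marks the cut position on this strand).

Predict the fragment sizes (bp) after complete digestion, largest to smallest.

86, 29, 10 bp

BamHI sites (GGATCC) start at positions 8, 37, 47.
BamHI cuts after the first base of each site, so after positions 8, 37, 47.
Circular molecule, 3 cuts → 3 fragments:
  9–37 → 29 bp
  38–47 → 10 bp
  48–125 then 1–8 → 78 + 8 = 86 bp
Sorted largest to smallest: 86, 29, 10 bp.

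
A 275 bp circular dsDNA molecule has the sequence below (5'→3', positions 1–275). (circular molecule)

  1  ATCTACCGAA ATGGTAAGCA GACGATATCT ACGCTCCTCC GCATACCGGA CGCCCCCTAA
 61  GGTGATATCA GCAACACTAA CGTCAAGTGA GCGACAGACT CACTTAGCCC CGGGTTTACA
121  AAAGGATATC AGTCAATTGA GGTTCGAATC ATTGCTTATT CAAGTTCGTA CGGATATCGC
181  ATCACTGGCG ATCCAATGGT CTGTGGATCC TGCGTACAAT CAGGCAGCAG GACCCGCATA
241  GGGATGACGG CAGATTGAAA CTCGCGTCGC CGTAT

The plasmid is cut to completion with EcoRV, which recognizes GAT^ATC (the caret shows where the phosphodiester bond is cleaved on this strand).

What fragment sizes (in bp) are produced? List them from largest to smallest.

126, 61, 48, 40 bp

EcoRV sites (GATATC) start at positions 24, 64, 125, 173.
EcoRV cuts after base 3 of each site, so after positions 26, 66, 127, 175.
Circular molecule, 4 cuts → 4 fragments:
  27–66 → 40 bp
  67–127 → 61 bp
  128–175 → 48 bp
  176–275 then 1–26 → 100 + 26 = 126 bp
Sorted largest to smallest: 126, 61, 48, 40 bp.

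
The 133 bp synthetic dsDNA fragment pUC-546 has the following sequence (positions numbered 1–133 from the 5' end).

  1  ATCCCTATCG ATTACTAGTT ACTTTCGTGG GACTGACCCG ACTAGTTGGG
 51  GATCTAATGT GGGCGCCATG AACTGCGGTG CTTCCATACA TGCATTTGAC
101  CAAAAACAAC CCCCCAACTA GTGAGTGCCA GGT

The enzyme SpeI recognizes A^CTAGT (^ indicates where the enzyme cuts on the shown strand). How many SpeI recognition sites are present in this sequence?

3

ACTAGT occurs starting at positions 14, 41, 117.
SpeI cuts at 3 sites.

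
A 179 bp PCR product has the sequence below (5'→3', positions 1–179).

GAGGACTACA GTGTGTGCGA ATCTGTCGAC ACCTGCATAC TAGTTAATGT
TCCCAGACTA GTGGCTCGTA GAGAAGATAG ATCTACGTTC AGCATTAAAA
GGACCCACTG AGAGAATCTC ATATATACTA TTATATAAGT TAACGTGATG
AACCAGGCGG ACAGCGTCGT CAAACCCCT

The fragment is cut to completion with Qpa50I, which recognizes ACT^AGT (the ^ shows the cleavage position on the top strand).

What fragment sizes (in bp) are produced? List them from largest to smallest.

Qpa50I sites (ACTAGT) start at positions 39, 57.
Qpa50I cuts after base 3 of each site, so after positions 41, 59.
Linear molecule, 2 cuts → 3 fragments:
  1–41 → 41 bp
  42–59 → 18 bp
  60–179 → 120 bp
Sorted largest to smallest: 120, 41, 18 bp.

120, 41, 18 bp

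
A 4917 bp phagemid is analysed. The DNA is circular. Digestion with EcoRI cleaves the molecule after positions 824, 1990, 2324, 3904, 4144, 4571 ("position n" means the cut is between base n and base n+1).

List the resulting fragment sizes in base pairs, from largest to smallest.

Circular molecule, 6 cuts → 6 fragments:
  1990 − 824 = 1166 bp
  2324 − 1990 = 334 bp
  3904 − 2324 = 1580 bp
  4144 − 3904 = 240 bp
  4571 − 4144 = 427 bp
  wrap: 4917 − 4571 + 824 = 1170 bp
Sorted largest to smallest: 1580, 1170, 1166, 427, 334, 240 bp.

1580, 1170, 1166, 427, 334, 240 bp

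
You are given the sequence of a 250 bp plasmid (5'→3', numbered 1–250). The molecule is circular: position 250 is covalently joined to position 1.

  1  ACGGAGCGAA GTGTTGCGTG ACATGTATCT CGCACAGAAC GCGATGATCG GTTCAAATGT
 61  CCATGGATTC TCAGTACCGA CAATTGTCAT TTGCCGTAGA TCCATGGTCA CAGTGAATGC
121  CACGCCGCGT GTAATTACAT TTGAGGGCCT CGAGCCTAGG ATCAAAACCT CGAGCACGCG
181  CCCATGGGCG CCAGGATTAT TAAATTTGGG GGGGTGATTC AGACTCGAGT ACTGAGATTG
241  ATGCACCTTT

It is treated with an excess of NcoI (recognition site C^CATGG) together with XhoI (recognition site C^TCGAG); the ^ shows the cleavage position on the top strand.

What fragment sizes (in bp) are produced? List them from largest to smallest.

87, 47, 42, 41, 20, 13 bp

NcoI sites (CCATGG) start at positions 61, 102, 182.
NcoI cuts after the first base of each site, so after positions 61, 102, 182.
XhoI sites (CTCGAG) start at positions 149, 169, 224.
XhoI cuts after the first base of each site, so after positions 149, 169, 224.
Combined cut positions: 61, 102, 149, 169, 182, 224.
Circular molecule, 6 cuts → 6 fragments:
  62–102 → 41 bp
  103–149 → 47 bp
  150–169 → 20 bp
  170–182 → 13 bp
  183–224 → 42 bp
  225–250 then 1–61 → 26 + 61 = 87 bp
Sorted largest to smallest: 87, 47, 42, 41, 20, 13 bp.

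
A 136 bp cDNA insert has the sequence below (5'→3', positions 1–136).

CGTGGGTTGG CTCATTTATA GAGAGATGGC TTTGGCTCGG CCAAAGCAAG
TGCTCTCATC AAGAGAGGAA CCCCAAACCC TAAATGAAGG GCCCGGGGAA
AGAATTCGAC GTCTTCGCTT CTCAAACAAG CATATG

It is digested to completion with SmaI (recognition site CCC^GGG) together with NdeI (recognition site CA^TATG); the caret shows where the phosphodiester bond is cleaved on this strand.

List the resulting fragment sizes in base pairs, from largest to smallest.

The SmaI site (CCCGGG) starts at position 92.
SmaI cuts after base 3 of each site, so after position 94.
The NdeI site (CATATG) starts at position 131.
NdeI cuts after base 2 of each site, so after position 132.
Combined cut positions: 94, 132.
Linear molecule, 2 cuts → 3 fragments:
  1–94 → 94 bp
  95–132 → 38 bp
  133–136 → 4 bp
Sorted largest to smallest: 94, 38, 4 bp.

94, 38, 4 bp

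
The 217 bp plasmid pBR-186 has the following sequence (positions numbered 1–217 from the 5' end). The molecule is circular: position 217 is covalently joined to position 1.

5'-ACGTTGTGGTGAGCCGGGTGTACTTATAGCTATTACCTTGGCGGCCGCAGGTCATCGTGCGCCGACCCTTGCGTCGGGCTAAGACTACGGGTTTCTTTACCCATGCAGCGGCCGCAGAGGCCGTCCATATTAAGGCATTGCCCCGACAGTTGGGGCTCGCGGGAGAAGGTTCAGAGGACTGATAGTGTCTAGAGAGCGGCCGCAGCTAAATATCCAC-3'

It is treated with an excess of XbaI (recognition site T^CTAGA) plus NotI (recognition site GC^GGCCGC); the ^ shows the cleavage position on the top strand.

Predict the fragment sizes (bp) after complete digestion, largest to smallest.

79, 67, 62, 9 bp

The XbaI site (TCTAGA) starts at position 188.
XbaI cuts after the first base of each site, so after position 188.
NotI sites (GCGGCCGC) start at positions 41, 108, 196.
NotI cuts after base 2 of each site, so after positions 42, 109, 197.
Combined cut positions: 42, 109, 188, 197.
Circular molecule, 4 cuts → 4 fragments:
  43–109 → 67 bp
  110–188 → 79 bp
  189–197 → 9 bp
  198–217 then 1–42 → 20 + 42 = 62 bp
Sorted largest to smallest: 79, 67, 62, 9 bp.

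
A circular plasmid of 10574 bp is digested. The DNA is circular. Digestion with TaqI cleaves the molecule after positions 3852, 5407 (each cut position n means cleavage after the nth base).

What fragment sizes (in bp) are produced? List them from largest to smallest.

9019, 1555 bp

Circular molecule, 2 cuts → 2 fragments:
  5407 − 3852 = 1555 bp
  wrap: 10574 − 5407 + 3852 = 9019 bp
Sorted largest to smallest: 9019, 1555 bp.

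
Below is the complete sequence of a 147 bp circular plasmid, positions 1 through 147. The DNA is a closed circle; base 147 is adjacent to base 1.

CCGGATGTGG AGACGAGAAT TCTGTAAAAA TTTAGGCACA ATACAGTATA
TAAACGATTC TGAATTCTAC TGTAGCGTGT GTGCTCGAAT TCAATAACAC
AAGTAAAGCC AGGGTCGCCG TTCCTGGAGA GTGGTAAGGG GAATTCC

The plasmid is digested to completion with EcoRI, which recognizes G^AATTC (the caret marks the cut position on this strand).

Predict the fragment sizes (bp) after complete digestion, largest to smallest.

EcoRI sites (GAATTC) start at positions 17, 62, 87, 141.
EcoRI cuts after the first base of each site, so after positions 17, 62, 87, 141.
Circular molecule, 4 cuts → 4 fragments:
  18–62 → 45 bp
  63–87 → 25 bp
  88–141 → 54 bp
  142–147 then 1–17 → 6 + 17 = 23 bp
Sorted largest to smallest: 54, 45, 25, 23 bp.

54, 45, 25, 23 bp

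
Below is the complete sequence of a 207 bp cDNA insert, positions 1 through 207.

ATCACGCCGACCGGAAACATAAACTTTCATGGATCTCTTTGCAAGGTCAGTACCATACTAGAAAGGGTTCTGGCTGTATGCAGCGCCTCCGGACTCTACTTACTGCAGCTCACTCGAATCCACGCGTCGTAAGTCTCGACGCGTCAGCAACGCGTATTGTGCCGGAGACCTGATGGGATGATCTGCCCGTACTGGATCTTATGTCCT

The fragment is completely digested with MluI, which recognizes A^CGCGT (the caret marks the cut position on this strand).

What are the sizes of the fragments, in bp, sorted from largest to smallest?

MluI sites (ACGCGT) start at positions 122, 139, 150.
MluI cuts after the first base of each site, so after positions 122, 139, 150.
Linear molecule, 3 cuts → 4 fragments:
  1–122 → 122 bp
  123–139 → 17 bp
  140–150 → 11 bp
  151–207 → 57 bp
Sorted largest to smallest: 122, 57, 17, 11 bp.

122, 57, 17, 11 bp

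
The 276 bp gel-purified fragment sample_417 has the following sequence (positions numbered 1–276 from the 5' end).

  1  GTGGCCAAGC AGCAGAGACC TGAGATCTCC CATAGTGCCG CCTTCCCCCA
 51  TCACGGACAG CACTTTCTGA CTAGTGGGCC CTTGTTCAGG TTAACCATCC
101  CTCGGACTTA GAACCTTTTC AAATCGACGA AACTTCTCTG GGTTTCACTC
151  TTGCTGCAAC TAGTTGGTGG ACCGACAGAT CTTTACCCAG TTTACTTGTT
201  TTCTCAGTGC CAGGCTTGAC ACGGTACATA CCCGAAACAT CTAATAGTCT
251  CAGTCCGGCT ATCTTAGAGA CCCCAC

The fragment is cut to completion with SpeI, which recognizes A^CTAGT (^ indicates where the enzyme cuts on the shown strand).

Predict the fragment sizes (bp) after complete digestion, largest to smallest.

SpeI sites (ACTAGT) start at positions 70, 159.
SpeI cuts after the first base of each site, so after positions 70, 159.
Linear molecule, 2 cuts → 3 fragments:
  1–70 → 70 bp
  71–159 → 89 bp
  160–276 → 117 bp
Sorted largest to smallest: 117, 89, 70 bp.

117, 89, 70 bp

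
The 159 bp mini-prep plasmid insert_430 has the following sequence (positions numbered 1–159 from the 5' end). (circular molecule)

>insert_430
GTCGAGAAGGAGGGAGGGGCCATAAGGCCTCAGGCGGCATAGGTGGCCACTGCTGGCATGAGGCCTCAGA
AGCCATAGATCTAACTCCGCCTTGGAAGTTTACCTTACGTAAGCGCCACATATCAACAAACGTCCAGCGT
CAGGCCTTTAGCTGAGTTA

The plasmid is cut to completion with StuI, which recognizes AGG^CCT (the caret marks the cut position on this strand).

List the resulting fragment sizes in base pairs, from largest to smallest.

81, 42, 36 bp

StuI sites (AGGCCT) start at positions 25, 61, 142.
StuI cuts after base 3 of each site, so after positions 27, 63, 144.
Circular molecule, 3 cuts → 3 fragments:
  28–63 → 36 bp
  64–144 → 81 bp
  145–159 then 1–27 → 15 + 27 = 42 bp
Sorted largest to smallest: 81, 42, 36 bp.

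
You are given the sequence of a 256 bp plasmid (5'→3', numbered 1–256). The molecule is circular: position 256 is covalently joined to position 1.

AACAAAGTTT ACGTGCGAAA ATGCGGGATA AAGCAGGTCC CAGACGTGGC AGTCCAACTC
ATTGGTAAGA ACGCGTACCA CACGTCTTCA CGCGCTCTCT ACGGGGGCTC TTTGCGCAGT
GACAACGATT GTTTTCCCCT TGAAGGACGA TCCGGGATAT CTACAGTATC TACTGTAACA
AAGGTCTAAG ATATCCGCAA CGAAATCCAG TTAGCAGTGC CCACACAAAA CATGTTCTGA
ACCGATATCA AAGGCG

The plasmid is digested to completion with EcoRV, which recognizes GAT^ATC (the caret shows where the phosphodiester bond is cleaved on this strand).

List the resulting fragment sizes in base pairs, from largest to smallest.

168, 54, 34 bp

EcoRV sites (GATATC) start at positions 156, 190, 244.
EcoRV cuts after base 3 of each site, so after positions 158, 192, 246.
Circular molecule, 3 cuts → 3 fragments:
  159–192 → 34 bp
  193–246 → 54 bp
  247–256 then 1–158 → 10 + 158 = 168 bp
Sorted largest to smallest: 168, 54, 34 bp.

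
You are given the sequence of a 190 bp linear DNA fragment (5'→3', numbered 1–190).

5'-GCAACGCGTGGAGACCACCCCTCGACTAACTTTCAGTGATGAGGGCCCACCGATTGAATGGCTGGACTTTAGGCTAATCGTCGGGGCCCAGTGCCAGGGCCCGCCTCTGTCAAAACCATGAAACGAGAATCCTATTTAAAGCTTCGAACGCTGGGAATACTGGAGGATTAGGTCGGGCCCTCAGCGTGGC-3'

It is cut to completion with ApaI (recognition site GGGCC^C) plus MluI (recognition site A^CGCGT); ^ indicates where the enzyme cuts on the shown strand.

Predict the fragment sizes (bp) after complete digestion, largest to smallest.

ApaI sites (GGGCCC) start at positions 43, 84, 97, 175.
ApaI cuts after base 5 of each site (before the last base), so after positions 47, 88, 101, 179.
The MluI site (ACGCGT) starts at position 4.
MluI cuts after the first base of each site, so after position 4.
Combined cut positions: 4, 47, 88, 101, 179.
Linear molecule, 5 cuts → 6 fragments:
  1–4 → 4 bp
  5–47 → 43 bp
  48–88 → 41 bp
  89–101 → 13 bp
  102–179 → 78 bp
  180–190 → 11 bp
Sorted largest to smallest: 78, 43, 41, 13, 11, 4 bp.

78, 43, 41, 13, 11, 4 bp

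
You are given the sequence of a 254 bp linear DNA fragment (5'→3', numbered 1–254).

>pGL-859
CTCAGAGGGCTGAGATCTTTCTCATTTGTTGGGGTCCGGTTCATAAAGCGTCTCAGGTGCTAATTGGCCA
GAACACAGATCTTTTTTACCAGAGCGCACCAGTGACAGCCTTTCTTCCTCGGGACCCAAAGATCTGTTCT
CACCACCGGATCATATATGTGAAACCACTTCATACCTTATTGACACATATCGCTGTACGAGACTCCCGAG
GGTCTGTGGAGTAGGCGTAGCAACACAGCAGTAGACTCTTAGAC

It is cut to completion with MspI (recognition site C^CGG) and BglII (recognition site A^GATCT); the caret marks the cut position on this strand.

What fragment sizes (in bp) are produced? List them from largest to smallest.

MspI sites (CCGG) start at positions 36, 146.
MspI cuts after the first base of each site, so after positions 36, 146.
BglII sites (AGATCT) start at positions 13, 77, 130.
BglII cuts after the first base of each site, so after positions 13, 77, 130.
Combined cut positions: 13, 36, 77, 130, 146.
Linear molecule, 5 cuts → 6 fragments:
  1–13 → 13 bp
  14–36 → 23 bp
  37–77 → 41 bp
  78–130 → 53 bp
  131–146 → 16 bp
  147–254 → 108 bp
Sorted largest to smallest: 108, 53, 41, 23, 16, 13 bp.

108, 53, 41, 23, 16, 13 bp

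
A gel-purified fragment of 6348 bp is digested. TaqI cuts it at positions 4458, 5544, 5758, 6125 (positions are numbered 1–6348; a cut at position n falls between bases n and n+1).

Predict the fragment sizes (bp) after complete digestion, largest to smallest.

4458, 1086, 367, 223, 214 bp

Linear molecule, 4 cuts → 5 fragments:
  4458 − 0 = 4458 bp
  5544 − 4458 = 1086 bp
  5758 − 5544 = 214 bp
  6125 − 5758 = 367 bp
  6348 − 6125 = 223 bp
Sorted largest to smallest: 4458, 1086, 367, 223, 214 bp.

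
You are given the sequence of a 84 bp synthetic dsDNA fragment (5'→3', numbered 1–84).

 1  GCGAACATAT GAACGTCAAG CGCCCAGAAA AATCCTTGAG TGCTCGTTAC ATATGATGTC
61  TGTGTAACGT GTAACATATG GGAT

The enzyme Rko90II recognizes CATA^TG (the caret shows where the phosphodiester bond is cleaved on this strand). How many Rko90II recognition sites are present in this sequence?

3

CATATG occurs starting at positions 6, 50, 75.
Rko90II cuts at 3 sites.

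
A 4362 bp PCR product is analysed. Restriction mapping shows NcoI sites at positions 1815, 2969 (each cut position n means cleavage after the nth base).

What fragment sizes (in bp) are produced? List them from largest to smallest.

Linear molecule, 2 cuts → 3 fragments:
  1815 − 0 = 1815 bp
  2969 − 1815 = 1154 bp
  4362 − 2969 = 1393 bp
Sorted largest to smallest: 1815, 1393, 1154 bp.

1815, 1393, 1154 bp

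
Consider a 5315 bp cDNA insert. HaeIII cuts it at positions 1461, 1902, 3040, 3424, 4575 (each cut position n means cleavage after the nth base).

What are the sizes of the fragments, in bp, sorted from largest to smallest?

1461, 1151, 1138, 740, 441, 384 bp

Linear molecule, 5 cuts → 6 fragments:
  1461 − 0 = 1461 bp
  1902 − 1461 = 441 bp
  3040 − 1902 = 1138 bp
  3424 − 3040 = 384 bp
  4575 − 3424 = 1151 bp
  5315 − 4575 = 740 bp
Sorted largest to smallest: 1461, 1151, 1138, 740, 441, 384 bp.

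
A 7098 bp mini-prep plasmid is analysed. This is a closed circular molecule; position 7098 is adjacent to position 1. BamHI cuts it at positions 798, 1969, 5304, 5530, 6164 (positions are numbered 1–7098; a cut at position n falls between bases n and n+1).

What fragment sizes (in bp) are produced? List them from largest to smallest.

Circular molecule, 5 cuts → 5 fragments:
  1969 − 798 = 1171 bp
  5304 − 1969 = 3335 bp
  5530 − 5304 = 226 bp
  6164 − 5530 = 634 bp
  wrap: 7098 − 6164 + 798 = 1732 bp
Sorted largest to smallest: 3335, 1732, 1171, 634, 226 bp.

3335, 1732, 1171, 634, 226 bp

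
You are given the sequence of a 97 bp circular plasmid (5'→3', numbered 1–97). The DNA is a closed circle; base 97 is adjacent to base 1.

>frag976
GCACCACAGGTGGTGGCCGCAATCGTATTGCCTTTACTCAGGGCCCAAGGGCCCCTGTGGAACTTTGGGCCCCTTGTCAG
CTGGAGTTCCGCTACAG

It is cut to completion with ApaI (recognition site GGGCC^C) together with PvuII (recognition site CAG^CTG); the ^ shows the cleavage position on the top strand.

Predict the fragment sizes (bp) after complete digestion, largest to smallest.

62, 18, 9, 8 bp

ApaI sites (GGGCCC) start at positions 41, 49, 67.
ApaI cuts after base 5 of each site (before the last base), so after positions 45, 53, 71.
The PvuII site (CAGCTG) starts at position 78.
PvuII cuts after base 3 of each site, so after position 80.
Combined cut positions: 45, 53, 71, 80.
Circular molecule, 4 cuts → 4 fragments:
  46–53 → 8 bp
  54–71 → 18 bp
  72–80 → 9 bp
  81–97 then 1–45 → 17 + 45 = 62 bp
Sorted largest to smallest: 62, 18, 9, 8 bp.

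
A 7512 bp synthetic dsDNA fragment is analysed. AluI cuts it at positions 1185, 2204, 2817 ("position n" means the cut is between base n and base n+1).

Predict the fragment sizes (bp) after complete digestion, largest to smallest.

Linear molecule, 3 cuts → 4 fragments:
  1185 − 0 = 1185 bp
  2204 − 1185 = 1019 bp
  2817 − 2204 = 613 bp
  7512 − 2817 = 4695 bp
Sorted largest to smallest: 4695, 1185, 1019, 613 bp.

4695, 1185, 1019, 613 bp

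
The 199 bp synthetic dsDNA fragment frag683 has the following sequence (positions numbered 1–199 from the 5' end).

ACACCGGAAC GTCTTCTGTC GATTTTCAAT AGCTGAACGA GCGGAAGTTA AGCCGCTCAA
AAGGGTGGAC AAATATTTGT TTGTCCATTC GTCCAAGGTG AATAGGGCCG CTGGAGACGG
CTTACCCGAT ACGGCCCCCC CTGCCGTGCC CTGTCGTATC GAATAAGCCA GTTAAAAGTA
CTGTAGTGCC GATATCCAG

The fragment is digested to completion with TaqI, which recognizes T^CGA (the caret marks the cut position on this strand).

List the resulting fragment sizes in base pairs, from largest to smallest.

140, 40, 19 bp

TaqI sites (TCGA) start at positions 19, 159.
TaqI cuts after the first base of each site, so after positions 19, 159.
Linear molecule, 2 cuts → 3 fragments:
  1–19 → 19 bp
  20–159 → 140 bp
  160–199 → 40 bp
Sorted largest to smallest: 140, 40, 19 bp.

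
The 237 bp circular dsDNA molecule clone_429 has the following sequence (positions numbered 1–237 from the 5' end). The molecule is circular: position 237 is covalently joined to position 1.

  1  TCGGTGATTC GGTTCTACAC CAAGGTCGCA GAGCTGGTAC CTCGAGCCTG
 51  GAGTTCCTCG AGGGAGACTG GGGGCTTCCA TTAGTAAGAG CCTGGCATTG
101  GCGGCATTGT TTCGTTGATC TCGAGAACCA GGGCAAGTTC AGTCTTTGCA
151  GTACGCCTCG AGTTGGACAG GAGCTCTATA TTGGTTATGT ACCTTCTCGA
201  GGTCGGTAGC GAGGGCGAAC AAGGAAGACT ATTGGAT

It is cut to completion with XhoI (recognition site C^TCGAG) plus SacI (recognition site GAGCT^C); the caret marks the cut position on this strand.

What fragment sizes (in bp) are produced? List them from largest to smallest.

XhoI sites (CTCGAG) start at positions 41, 57, 120, 157, 196.
XhoI cuts after the first base of each site, so after positions 41, 57, 120, 157, 196.
The SacI site (GAGCTC) starts at position 171.
SacI cuts after base 5 of each site (before the last base), so after position 175.
Combined cut positions: 41, 57, 120, 157, 175, 196.
Circular molecule, 6 cuts → 6 fragments:
  42–57 → 16 bp
  58–120 → 63 bp
  121–157 → 37 bp
  158–175 → 18 bp
  176–196 → 21 bp
  197–237 then 1–41 → 41 + 41 = 82 bp
Sorted largest to smallest: 82, 63, 37, 21, 18, 16 bp.

82, 63, 37, 21, 18, 16 bp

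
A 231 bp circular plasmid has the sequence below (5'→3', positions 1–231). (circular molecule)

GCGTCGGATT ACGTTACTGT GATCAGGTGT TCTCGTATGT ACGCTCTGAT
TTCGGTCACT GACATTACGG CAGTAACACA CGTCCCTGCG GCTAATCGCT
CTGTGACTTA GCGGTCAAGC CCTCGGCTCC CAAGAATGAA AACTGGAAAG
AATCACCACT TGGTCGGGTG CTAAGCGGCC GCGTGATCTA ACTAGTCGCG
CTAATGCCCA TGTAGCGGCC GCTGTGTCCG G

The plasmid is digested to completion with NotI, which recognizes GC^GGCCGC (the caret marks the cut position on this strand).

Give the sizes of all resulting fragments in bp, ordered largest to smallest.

NotI sites (GCGGCCGC) start at positions 175, 215.
NotI cuts after base 2 of each site, so after positions 176, 216.
Circular molecule, 2 cuts → 2 fragments:
  177–216 → 40 bp
  217–231 then 1–176 → 15 + 176 = 191 bp
Sorted largest to smallest: 191, 40 bp.

191, 40 bp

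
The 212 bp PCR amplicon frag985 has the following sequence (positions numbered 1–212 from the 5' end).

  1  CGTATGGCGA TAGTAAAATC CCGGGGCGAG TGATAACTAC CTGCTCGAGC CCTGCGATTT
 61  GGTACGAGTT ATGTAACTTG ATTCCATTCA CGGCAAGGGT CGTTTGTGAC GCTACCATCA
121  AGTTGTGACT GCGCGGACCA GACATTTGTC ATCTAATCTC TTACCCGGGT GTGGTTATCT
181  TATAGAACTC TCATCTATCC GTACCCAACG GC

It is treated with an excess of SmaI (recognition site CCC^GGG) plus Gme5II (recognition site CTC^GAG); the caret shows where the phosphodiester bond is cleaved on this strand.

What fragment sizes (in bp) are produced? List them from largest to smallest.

120, 46, 24, 22 bp

SmaI sites (CCCGGG) start at positions 20, 164.
SmaI cuts after base 3 of each site, so after positions 22, 166.
The Gme5II site (CTCGAG) starts at position 44.
Gme5II cuts after base 3 of each site, so after position 46.
Combined cut positions: 22, 46, 166.
Linear molecule, 3 cuts → 4 fragments:
  1–22 → 22 bp
  23–46 → 24 bp
  47–166 → 120 bp
  167–212 → 46 bp
Sorted largest to smallest: 120, 46, 24, 22 bp.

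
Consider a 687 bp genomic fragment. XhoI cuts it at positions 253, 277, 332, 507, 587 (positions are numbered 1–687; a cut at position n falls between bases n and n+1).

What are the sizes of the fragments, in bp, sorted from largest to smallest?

253, 175, 100, 80, 55, 24 bp

Linear molecule, 5 cuts → 6 fragments:
  253 − 0 = 253 bp
  277 − 253 = 24 bp
  332 − 277 = 55 bp
  507 − 332 = 175 bp
  587 − 507 = 80 bp
  687 − 587 = 100 bp
Sorted largest to smallest: 253, 175, 100, 80, 55, 24 bp.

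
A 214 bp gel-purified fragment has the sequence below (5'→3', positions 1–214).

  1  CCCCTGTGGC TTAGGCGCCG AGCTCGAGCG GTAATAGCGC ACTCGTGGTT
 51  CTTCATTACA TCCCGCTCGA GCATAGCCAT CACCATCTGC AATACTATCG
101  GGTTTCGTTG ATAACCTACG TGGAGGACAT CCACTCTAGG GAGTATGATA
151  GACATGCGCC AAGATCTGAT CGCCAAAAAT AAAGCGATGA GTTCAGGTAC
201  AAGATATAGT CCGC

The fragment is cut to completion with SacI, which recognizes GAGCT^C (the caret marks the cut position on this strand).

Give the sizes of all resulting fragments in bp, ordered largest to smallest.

The SacI site (GAGCTC) starts at position 20.
SacI cuts after base 5 of each site (before the last base), so after position 24.
Linear molecule, 1 cut → 2 fragments:
  1–24 → 24 bp
  25–214 → 190 bp
Sorted largest to smallest: 190, 24 bp.

190, 24 bp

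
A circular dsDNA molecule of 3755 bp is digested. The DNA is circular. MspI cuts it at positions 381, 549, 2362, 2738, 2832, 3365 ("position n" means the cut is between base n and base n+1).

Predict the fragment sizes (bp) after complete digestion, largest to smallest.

Circular molecule, 6 cuts → 6 fragments:
  549 − 381 = 168 bp
  2362 − 549 = 1813 bp
  2738 − 2362 = 376 bp
  2832 − 2738 = 94 bp
  3365 − 2832 = 533 bp
  wrap: 3755 − 3365 + 381 = 771 bp
Sorted largest to smallest: 1813, 771, 533, 376, 168, 94 bp.

1813, 771, 533, 376, 168, 94 bp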